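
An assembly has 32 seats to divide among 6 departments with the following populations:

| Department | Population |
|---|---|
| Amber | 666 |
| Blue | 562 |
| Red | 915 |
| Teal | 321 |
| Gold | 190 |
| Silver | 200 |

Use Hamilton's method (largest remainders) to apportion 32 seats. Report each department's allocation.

Amber 8; Blue 6; Red 10; Teal 4; Gold 2; Silver 2

Total 2854; standard divisor 2854/32 ≈ 89.188.
Standard quotas: Amber 7.467, Blue 6.301, Red 10.259, Teal 3.599, Gold 2.130, Silver 2.242.
Lower quotas: Amber 7, Blue 6, Red 10, Teal 3, Gold 2, Silver 2 (sum 30, leaving 2 seats).
Remainders in descending order: Teal 0.599, Amber 0.467, Blue 0.301, Red 0.259, Silver 0.242, Gold 0.130.
Largest remainders: Teal, Amber receive the extra seats.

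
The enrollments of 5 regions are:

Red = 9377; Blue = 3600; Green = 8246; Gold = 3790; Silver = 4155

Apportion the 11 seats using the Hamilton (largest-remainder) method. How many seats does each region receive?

Total 29168; standard divisor 29168/11 ≈ 2651.636.
Standard quotas: Red 3.5363, Blue 1.3577, Green 3.1098, Gold 1.4293, Silver 1.5670.
Lower quotas: Red 3, Blue 1, Green 3, Gold 1, Silver 1 (sum 9, leaving 2 seats).
Remainders in descending order: Silver 0.5670, Red 0.5363, Gold 0.4293, Blue 0.3577, Green 0.1098.
The surplus seats go to Silver, Red.

Red 4; Blue 1; Green 3; Gold 1; Silver 2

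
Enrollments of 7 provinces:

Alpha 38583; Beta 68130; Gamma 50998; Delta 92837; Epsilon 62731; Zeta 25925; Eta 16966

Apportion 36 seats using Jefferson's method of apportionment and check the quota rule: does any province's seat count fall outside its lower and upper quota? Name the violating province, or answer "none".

none

Standard quotas: Alpha 3.900, Beta 6.886, Gamma 5.155, Delta 9.384, Epsilon 6.341, Zeta 2.620, Eta 1.715.
Jefferson allocation: Alpha 4, Beta 7, Gamma 5, Delta 10, Epsilon 7, Zeta 2, Eta 1.
Every allocation lies between the lower and upper quota.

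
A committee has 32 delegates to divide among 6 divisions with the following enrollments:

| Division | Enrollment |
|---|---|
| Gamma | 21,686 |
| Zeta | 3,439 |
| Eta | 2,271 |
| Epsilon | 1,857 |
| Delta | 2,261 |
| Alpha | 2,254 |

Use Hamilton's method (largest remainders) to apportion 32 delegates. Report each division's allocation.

Standard divisor: 33768 ÷ 32 ≈ 1055.25.
Standard quotas: Gamma 20.5506, Zeta 3.2589, Eta 2.1521, Epsilon 1.7598, Delta 2.1426, Alpha 2.1360.
Lower quotas: Gamma 20, Zeta 3, Eta 2, Epsilon 1, Delta 2, Alpha 2 (sum 30, leaving 2 seats).
Remainders in descending order: Epsilon 0.7598, Gamma 0.5506, Zeta 0.2589, Eta 0.1521, Delta 0.1426, Alpha 0.1360.
The surplus seats go to Epsilon, Gamma.

Gamma=21, Zeta=3, Eta=2, Epsilon=2, Delta=2, Alpha=2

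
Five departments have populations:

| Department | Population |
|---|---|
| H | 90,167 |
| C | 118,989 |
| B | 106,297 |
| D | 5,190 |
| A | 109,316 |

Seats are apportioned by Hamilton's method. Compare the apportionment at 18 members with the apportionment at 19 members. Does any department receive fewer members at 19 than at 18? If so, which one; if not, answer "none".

At 18 seats: H 4, C 5, B 4, D 0, A 5.
At 19 seats: H 4, C 5, B 5, D 0, A 5.
No department's allocation decreased.

none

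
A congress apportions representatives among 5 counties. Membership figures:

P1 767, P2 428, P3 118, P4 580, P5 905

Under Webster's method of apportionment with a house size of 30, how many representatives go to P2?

Standard divisor 2798/30 ≈ 93.267; standard quotas: P1 8.224, P2 4.589, P3 1.265, P4 6.219, P5 9.703.
Rounding to the nearest integer gives P1 8, P2 5, P3 1, P4 6, P5 10 — total 30, matching the house size, so no adjustment is needed.
P2 receives 5.

5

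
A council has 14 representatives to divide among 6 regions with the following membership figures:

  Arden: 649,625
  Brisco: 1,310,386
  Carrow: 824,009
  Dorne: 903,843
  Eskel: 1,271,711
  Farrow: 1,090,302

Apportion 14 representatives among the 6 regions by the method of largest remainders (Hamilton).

Arden: 1, Brisco: 3, Carrow: 2, Dorne: 2, Eskel: 3, Farrow: 3

The standard divisor is 6049876/14 = 432134.
Standard quotas: Arden 1.5033, Brisco 3.0324, Carrow 1.9068, Dorne 2.0916, Eskel 2.9429, Farrow 2.5231.
Lower quotas: Arden 1, Brisco 3, Carrow 1, Dorne 2, Eskel 2, Farrow 2 (sum 11, leaving 3 seats).
Remainders in descending order: Eskel 0.9429, Carrow 0.9068, Farrow 0.5231, Arden 0.5033, Dorne 0.0916, Brisco 0.0324.
Largest remainders: Eskel, Carrow, Farrow receive the extra seats.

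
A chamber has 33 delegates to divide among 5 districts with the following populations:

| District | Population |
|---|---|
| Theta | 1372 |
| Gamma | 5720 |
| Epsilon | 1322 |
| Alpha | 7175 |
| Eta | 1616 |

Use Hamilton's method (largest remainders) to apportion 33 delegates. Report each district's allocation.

Theta 3, Gamma 11, Epsilon 2, Alpha 14, Eta 3

Total 17205; standard divisor 17205/33 ≈ 521.364.
Standard quotas: Theta 2.6316, Gamma 10.9712, Epsilon 2.5357, Alpha 13.7620, Eta 3.0996.
Lower quotas: Theta 2, Gamma 10, Epsilon 2, Alpha 13, Eta 3 (sum 30, leaving 3 seats).
Remainders in descending order: Gamma 0.9712, Alpha 0.7620, Theta 0.6316, Epsilon 0.5357, Eta 0.0996.
The surplus seats go to Gamma, Alpha, Theta.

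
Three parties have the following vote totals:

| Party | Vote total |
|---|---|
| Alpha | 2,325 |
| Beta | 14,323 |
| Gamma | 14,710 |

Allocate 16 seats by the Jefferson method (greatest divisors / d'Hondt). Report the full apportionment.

Alpha 1; Beta 7; Gamma 8

Standard divisor 31358/16 ≈ 1959.875; standard quotas: Alpha 1.186, Beta 7.308, Gamma 7.506.
Rounding down gives 1, 7, 7 = 15 seats, so the divisor must be adjusted.
With modified divisor 1800: modified quotas Alpha 1.292, Beta 7.957, Gamma 8.172.
Rounding down: Alpha 1, Beta 7, Gamma 8 (total 16).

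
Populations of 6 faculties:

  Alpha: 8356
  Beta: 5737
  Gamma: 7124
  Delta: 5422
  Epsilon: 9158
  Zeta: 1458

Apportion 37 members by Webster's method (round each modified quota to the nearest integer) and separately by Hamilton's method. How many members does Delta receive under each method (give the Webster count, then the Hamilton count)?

Webster: Alpha 8, Beta 6, Gamma 7, Delta 6, Epsilon 9, Zeta 1.
Hamilton: Alpha 8, Beta 6, Gamma 7, Delta 5, Epsilon 9, Zeta 2.
Delta gets 6 under Webster and 5 under Hamilton.

6 and 5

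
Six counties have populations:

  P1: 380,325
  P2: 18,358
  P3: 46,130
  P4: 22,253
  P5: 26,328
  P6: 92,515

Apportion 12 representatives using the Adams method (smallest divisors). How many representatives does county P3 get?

Standard divisor 585909/12 ≈ 48825.75; standard quotas: P1 7.789, P2 0.376, P3 0.945, P4 0.456, P5 0.539, P6 1.895.
Rounding up gives 8, 1, 1, 1, 1, 2 = 14 seats, so the divisor must be adjusted.
With modified divisor 69700: modified quotas P1 5.457, P2 0.263, P3 0.662, P4 0.319, P5 0.378, P6 1.327.
Rounding up: P1 6, P2 1, P3 1, P4 1, P5 1, P6 2 (total 12).
P3 receives 1.

1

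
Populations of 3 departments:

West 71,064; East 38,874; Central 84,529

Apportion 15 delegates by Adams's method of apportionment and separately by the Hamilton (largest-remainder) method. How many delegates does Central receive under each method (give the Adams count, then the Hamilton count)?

6 and 7

Adams: West 6, East 3, Central 6.
Hamilton: West 5, East 3, Central 7.
Central gets 6 under Adams and 7 under Hamilton.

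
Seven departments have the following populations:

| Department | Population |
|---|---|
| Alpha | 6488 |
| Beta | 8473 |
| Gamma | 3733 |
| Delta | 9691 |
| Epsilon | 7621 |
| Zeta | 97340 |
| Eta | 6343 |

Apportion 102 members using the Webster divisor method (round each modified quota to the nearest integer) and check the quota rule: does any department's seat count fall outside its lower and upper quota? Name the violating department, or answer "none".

Standard quotas: Alpha 4.737, Beta 6.187, Gamma 2.726, Delta 7.076, Epsilon 5.565, Zeta 71.077, Eta 4.632.
Webster allocation: Alpha 5, Beta 6, Gamma 3, Delta 7, Epsilon 6, Zeta 70, Eta 5.
Zeta has quota 71.077 (lower 71, upper 72) but receives 70 — outside the quota interval.

Zeta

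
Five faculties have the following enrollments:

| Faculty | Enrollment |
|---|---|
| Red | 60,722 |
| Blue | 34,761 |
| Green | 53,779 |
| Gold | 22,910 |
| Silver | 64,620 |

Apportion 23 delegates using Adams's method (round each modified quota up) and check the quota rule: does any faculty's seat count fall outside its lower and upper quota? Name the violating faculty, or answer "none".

Standard quotas: Red 5.898, Blue 3.376, Green 5.224, Gold 2.225, Silver 6.277.
Adams allocation: Red 6, Blue 4, Green 5, Gold 2, Silver 6.
Every allocation lies between the lower and upper quota.

none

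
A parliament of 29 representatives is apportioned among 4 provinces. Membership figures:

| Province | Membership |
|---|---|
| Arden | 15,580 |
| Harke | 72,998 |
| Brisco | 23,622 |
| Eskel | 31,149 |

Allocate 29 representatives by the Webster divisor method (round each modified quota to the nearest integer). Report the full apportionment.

Arden 3, Harke 15, Brisco 5, Eskel 6

Standard divisor 143349/29 ≈ 4943.069; standard quotas: Arden 3.152, Harke 14.768, Brisco 4.779, Eskel 6.302.
Rounding to the nearest integer gives Arden 3, Harke 15, Brisco 5, Eskel 6 — total 29, matching the house size, so no adjustment is needed.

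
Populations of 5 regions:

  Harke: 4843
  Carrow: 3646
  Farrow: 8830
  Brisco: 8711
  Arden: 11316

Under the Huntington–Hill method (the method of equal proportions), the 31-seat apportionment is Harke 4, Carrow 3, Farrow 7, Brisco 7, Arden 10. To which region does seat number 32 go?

Farrow

Priority for the next seat is population ÷ (√(s·(s+1))).
Priorities: Harke 1082.928, Carrow 1052.510, Farrow 1179.958, Brisco 1164.056, Arden 1078.938.
Highest priority: Farrow.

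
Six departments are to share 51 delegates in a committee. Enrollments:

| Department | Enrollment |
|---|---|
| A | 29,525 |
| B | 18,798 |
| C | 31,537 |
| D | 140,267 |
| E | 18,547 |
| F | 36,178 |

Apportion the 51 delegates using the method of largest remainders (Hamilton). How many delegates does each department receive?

A: 5, B: 4, C: 6, D: 26, E: 3, F: 7

The standard divisor is 274852/51 ≈ 5389.255.
Standard quotas: A 5.4785, B 3.4881, C 5.8518, D 26.0272, E 3.4415, F 6.7130.
Lower quotas: A 5, B 3, C 5, D 26, E 3, F 6 (sum 48, leaving 3 seats).
Remainders in descending order: C 0.8518, F 0.7130, B 0.4881, A 0.4785, E 0.4415, D 0.0272.
Largest remainders: C, F, B receive the extra seats.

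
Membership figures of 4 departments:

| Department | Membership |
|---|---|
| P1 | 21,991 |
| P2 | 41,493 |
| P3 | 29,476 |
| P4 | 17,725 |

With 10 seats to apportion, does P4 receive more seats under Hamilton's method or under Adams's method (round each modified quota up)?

Hamilton: P1 2, P2 4, P3 3, P4 1.
Adams: P1 2, P2 3, P3 3, P4 2.
P4 gets 1 under Hamilton and 2 under Adams.

Adams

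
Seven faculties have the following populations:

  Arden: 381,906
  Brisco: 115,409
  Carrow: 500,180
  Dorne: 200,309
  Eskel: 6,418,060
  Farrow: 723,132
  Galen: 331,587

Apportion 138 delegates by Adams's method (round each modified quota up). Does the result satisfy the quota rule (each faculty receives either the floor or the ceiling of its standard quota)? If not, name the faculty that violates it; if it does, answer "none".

Eskel

Standard quotas: Arden 6.078, Brisco 1.837, Carrow 7.961, Dorne 3.188, Eskel 102.149, Farrow 11.509, Galen 5.278.
Adams allocation: Arden 6, Brisco 2, Carrow 8, Dorne 4, Eskel 100, Farrow 12, Galen 6.
Eskel has quota 102.149 (lower 102, upper 103) but receives 100 — outside the quota interval.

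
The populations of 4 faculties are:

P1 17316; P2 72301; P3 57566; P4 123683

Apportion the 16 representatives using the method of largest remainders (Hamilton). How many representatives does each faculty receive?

The standard divisor is 270866/16 ≈ 16929.125.
Standard quotas: P1 1.0229, P2 4.2708, P3 3.4004, P4 7.3059.
Lower quotas: P1 1, P2 4, P3 3, P4 7 (sum 15, leaving 1 seat).
Remainders in descending order: P3 0.4004, P4 0.3059, P2 0.2708, P1 0.0229.
Largest remainder: P3 receives the extra seat.

P1: 1; P2: 4; P3: 4; P4: 7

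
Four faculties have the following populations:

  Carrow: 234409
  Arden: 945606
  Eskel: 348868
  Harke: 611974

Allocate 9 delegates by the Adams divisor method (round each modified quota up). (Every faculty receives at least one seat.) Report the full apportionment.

Standard divisor 2140857/9 ≈ 237873; standard quotas: Carrow 0.985, Arden 3.975, Eskel 1.467, Harke 2.573.
Rounding up gives 1, 4, 2, 3 = 10 seats, so the divisor must be adjusted.
With modified divisor 310600: modified quotas Carrow 0.755, Arden 3.044, Eskel 1.123, Harke 1.970.
Rounding up: Carrow 1, Arden 4, Eskel 2, Harke 2 (total 9).

Carrow 1, Arden 4, Eskel 2, Harke 2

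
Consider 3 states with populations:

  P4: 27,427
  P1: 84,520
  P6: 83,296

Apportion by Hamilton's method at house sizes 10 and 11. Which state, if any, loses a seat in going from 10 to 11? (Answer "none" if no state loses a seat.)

P4

At 10 seats: P4 2, P1 4, P6 4.
At 11 seats: P4 1, P1 5, P6 5.
P4 drops from 2 to 1.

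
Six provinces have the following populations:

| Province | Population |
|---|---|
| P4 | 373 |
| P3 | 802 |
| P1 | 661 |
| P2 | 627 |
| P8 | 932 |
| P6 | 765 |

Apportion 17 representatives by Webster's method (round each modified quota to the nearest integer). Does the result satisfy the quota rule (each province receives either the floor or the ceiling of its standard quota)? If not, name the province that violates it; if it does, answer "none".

none

Standard quotas: P4 1.524, P3 3.277, P1 2.701, P2 2.562, P8 3.809, P6 3.126.
Webster allocation: P4 1, P3 3, P1 3, P2 3, P8 4, P6 3.
Every allocation lies between the lower and upper quota.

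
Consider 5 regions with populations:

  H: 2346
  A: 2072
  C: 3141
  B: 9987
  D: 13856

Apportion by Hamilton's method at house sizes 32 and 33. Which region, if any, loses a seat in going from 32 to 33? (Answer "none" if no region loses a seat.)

H

At 32 seats: H 3, A 2, C 3, B 10, D 14.
At 33 seats: H 2, A 2, C 3, B 11, D 15.
H drops from 3 to 2.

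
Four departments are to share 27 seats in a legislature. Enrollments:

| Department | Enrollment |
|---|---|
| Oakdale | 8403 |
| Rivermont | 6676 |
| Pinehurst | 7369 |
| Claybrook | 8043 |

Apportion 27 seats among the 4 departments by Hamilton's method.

Total 30491; standard divisor 30491/27 ≈ 1129.296.
Standard quotas: Oakdale 7.4409, Rivermont 5.9116, Pinehurst 6.5253, Claybrook 7.1221.
Lower quotas: Oakdale 7, Rivermont 5, Pinehurst 6, Claybrook 7 (sum 25, leaving 2 seats).
Remainders in descending order: Rivermont 0.9116, Pinehurst 0.5253, Oakdale 0.4409, Claybrook 0.1221.
The surplus seats go to Rivermont, Pinehurst.

Oakdale 7; Rivermont 6; Pinehurst 7; Claybrook 7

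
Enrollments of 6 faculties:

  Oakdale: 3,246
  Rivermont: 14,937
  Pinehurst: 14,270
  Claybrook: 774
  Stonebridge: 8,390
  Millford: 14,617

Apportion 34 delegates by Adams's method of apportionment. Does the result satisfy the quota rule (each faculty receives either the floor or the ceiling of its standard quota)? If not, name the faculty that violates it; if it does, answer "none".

Standard quotas: Oakdale 1.963, Rivermont 9.031, Pinehurst 8.628, Claybrook 0.468, Stonebridge 5.073, Millford 8.838.
Adams allocation: Oakdale 2, Rivermont 9, Pinehurst 8, Claybrook 1, Stonebridge 5, Millford 9.
Every allocation lies between the lower and upper quota.

none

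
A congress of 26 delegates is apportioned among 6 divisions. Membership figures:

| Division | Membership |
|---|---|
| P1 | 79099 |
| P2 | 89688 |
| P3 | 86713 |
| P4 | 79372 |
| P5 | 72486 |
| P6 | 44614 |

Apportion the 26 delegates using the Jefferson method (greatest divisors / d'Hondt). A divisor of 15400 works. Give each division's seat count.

P1: 5; P2: 5; P3: 5; P4: 5; P5: 4; P6: 2

With modified divisor 15400: modified quotas P1 5.136, P2 5.824, P3 5.631, P4 5.154, P5 4.707, P6 2.897.
Rounding down: P1 5, P2 5, P3 5, P4 5, P5 4, P6 2 (total 26).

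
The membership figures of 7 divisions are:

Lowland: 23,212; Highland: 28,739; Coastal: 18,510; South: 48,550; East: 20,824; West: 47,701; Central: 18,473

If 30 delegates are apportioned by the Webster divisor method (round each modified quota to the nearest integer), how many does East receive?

3

Standard divisor 206009/30 ≈ 6866.967; standard quotas: Lowland 3.380, Highland 4.185, Coastal 2.696, South 7.070, East 3.032, West 6.946, Central 2.690.
Rounding to the nearest integer gives Lowland 3, Highland 4, Coastal 3, South 7, East 3, West 7, Central 3 — total 30, matching the house size, so no adjustment is needed.
East receives 3.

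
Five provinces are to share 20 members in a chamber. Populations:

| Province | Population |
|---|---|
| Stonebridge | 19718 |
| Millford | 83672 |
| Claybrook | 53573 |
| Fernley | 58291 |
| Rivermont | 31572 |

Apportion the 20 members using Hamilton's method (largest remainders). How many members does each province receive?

Total 246826; standard divisor 246826/20 ≈ 12341.3.
Standard quotas: Stonebridge 1.5977, Millford 6.7798, Claybrook 4.3410, Fernley 4.7232, Rivermont 2.5582.
Lower quotas: Stonebridge 1, Millford 6, Claybrook 4, Fernley 4, Rivermont 2 (sum 17, leaving 3 seats).
Remainders in descending order: Millford 0.7798, Fernley 0.7232, Stonebridge 0.5977, Rivermont 0.5582, Claybrook 0.3410.
Largest remainders: Millford, Fernley, Stonebridge receive the extra seats.

Stonebridge 2; Millford 7; Claybrook 4; Fernley 5; Rivermont 2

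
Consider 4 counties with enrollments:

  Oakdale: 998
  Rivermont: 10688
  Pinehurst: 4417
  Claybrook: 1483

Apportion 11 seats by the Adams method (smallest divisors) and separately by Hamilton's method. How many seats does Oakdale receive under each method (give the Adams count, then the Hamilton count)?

Adams: Oakdale 1, Rivermont 6, Pinehurst 3, Claybrook 1.
Hamilton: Oakdale 0, Rivermont 7, Pinehurst 3, Claybrook 1.
Oakdale gets 1 under Adams and 0 under Hamilton.

1 and 0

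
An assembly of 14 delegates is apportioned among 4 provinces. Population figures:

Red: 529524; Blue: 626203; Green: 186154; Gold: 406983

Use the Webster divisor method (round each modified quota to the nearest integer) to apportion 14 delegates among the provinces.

Standard divisor 1748864/14 ≈ 124918.857; standard quotas: Red 4.239, Blue 5.013, Green 1.490, Gold 3.258.
Rounding to the nearest integer gives 4, 5, 1, 3 = 13 seats, so the divisor must be adjusted.
With modified divisor 120900: modified quotas Red 4.380, Blue 5.180, Green 1.540, Gold 3.366.
Rounding to the nearest integer: Red 4, Blue 5, Green 2, Gold 3 (total 14).

Red: 4, Blue: 5, Green: 2, Gold: 3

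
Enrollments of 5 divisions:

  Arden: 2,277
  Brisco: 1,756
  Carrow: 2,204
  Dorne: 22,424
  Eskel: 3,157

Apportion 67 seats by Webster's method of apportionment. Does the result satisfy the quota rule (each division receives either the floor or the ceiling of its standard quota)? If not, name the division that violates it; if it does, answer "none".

Standard quotas: Arden 4.795, Brisco 3.698, Carrow 4.641, Dorne 47.219, Eskel 6.648.
Webster allocation: Arden 5, Brisco 4, Carrow 5, Dorne 46, Eskel 7.
Dorne has quota 47.219 (lower 47, upper 48) but receives 46 — outside the quota interval.

Dorne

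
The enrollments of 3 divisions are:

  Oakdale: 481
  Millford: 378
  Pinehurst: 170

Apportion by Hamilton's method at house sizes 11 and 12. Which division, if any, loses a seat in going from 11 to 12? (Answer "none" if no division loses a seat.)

At 11 seats: Oakdale 5, Millford 4, Pinehurst 2.
At 12 seats: Oakdale 6, Millford 4, Pinehurst 2.
No division's allocation decreased.

none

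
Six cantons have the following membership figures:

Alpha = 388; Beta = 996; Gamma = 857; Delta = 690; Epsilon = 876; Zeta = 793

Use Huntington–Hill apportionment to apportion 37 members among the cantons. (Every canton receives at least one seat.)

Alpha=3; Beta=8; Gamma=7; Delta=6; Epsilon=7; Zeta=6

With divisor 124: modified quotas Alpha 3.129, Beta 8.032, Gamma 6.911, Delta 5.565, Epsilon 7.065, Zeta 6.395.
Geometric-mean thresholds: Alpha √(3·4)=3.464, Beta √(8·9)=8.485, Gamma √(6·7)=6.481, Delta √(5·6)=5.477, Epsilon √(7·8)=7.483, Zeta √(6·7)=6.481.
Each quota rounded against its threshold gives Alpha 3, Beta 8, Gamma 7, Delta 6, Epsilon 7, Zeta 6 (total 37).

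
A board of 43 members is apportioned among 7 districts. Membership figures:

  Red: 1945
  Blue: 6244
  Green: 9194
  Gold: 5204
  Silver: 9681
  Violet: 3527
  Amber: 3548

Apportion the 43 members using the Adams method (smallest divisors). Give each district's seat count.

Standard divisor 39343/43 ≈ 914.953; standard quotas: Red 2.126, Blue 6.824, Green 10.049, Gold 5.688, Silver 10.581, Violet 3.855, Amber 3.878.
Rounding up gives 3, 7, 11, 6, 11, 4, 4 = 46 seats, so the divisor must be adjusted.
With modified divisor 1000: modified quotas Red 1.945, Blue 6.244, Green 9.194, Gold 5.204, Silver 9.681, Violet 3.527, Amber 3.548.
Rounding up: Red 2, Blue 7, Green 10, Gold 6, Silver 10, Violet 4, Amber 4 (total 43).

Red=2; Blue=7; Green=10; Gold=6; Silver=10; Violet=4; Amber=4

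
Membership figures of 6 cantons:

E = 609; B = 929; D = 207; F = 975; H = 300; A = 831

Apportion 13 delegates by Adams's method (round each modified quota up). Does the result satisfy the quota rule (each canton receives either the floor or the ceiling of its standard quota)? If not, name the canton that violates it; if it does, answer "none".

none

Standard quotas: E 2.056, B 3.136, D 0.699, F 3.291, H 1.013, A 2.805.
Adams allocation: E 2, B 3, D 1, F 3, H 1, A 3.
Every allocation lies between the lower and upper quota.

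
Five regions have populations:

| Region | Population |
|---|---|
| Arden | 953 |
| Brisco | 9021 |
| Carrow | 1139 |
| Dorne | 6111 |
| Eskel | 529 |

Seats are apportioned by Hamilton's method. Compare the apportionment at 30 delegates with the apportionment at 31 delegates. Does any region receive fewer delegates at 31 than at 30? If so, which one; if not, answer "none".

At 30 seats: Arden 2, Brisco 15, Carrow 2, Dorne 10, Eskel 1.
At 31 seats: Arden 1, Brisco 16, Carrow 2, Dorne 11, Eskel 1.
Arden drops from 2 to 1.

Arden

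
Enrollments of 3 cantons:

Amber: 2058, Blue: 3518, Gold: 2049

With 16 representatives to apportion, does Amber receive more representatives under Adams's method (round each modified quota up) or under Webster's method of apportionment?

Adams: Amber 5, Blue 7, Gold 4.
Webster: Amber 4, Blue 8, Gold 4.
Amber gets 5 under Adams and 4 under Webster.

Adams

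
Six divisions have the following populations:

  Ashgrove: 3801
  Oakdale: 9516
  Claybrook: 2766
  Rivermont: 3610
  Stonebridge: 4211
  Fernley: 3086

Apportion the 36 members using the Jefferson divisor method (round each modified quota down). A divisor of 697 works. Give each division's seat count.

Ashgrove 5, Oakdale 13, Claybrook 3, Rivermont 5, Stonebridge 6, Fernley 4

With modified divisor 697: modified quotas Ashgrove 5.453, Oakdale 13.653, Claybrook 3.968, Rivermont 5.179, Stonebridge 6.042, Fernley 4.428.
Rounding down: Ashgrove 5, Oakdale 13, Claybrook 3, Rivermont 5, Stonebridge 6, Fernley 4 (total 36).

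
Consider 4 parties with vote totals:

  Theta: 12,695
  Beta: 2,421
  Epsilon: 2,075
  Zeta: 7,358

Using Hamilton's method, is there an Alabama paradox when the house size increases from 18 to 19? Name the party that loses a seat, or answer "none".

At 18 seats: Theta 9, Beta 2, Epsilon 2, Zeta 5.
At 19 seats: Theta 10, Beta 2, Epsilon 1, Zeta 6.
Epsilon drops from 2 to 1.

Epsilon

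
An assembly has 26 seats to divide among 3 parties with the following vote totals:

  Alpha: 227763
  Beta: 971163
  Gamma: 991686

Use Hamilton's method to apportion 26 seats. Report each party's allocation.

Total 2190612; standard divisor 2190612/26 ≈ 84254.308.
Standard quotas: Alpha 2.7033, Beta 11.5266, Gamma 11.7702.
Lower quotas: Alpha 2, Beta 11, Gamma 11 (sum 24, leaving 2 seats).
Remainders in descending order: Gamma 0.7702, Alpha 0.7033, Beta 0.5266.
The surplus seats go to Gamma, Alpha.

Alpha: 3; Beta: 11; Gamma: 12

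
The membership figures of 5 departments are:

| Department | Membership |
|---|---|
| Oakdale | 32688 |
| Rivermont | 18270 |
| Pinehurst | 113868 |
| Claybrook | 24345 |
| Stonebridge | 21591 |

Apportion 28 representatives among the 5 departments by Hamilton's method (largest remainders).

Oakdale: 4; Rivermont: 3; Pinehurst: 15; Claybrook: 3; Stonebridge: 3

The standard divisor is 210762/28 ≈ 7527.214.
Standard quotas: Oakdale 4.3426, Rivermont 2.4272, Pinehurst 15.1275, Claybrook 3.2343, Stonebridge 2.8684.
Lower quotas: Oakdale 4, Rivermont 2, Pinehurst 15, Claybrook 3, Stonebridge 2 (sum 26, leaving 2 seats).
Remainders in descending order: Stonebridge 0.8684, Rivermont 0.4272, Oakdale 0.3426, Claybrook 0.2343, Pinehurst 0.1275.
Largest remainders: Stonebridge, Rivermont receive the extra seats.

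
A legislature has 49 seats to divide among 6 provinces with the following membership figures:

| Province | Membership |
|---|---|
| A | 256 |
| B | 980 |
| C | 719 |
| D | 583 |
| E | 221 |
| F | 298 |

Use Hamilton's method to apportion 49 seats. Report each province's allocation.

A 4, B 16, C 11, D 9, E 4, F 5

The standard divisor is 3057/49 ≈ 62.388.
Standard quotas: A 4.103, B 15.708, C 11.525, D 9.345, E 3.542, F 4.777.
Lower quotas: A 4, B 15, C 11, D 9, E 3, F 4 (sum 46, leaving 3 seats).
Remainders in descending order: F 0.777, B 0.708, E 0.542, C 0.525, D 0.345, A 0.103.
The surplus seats go to F, B, E.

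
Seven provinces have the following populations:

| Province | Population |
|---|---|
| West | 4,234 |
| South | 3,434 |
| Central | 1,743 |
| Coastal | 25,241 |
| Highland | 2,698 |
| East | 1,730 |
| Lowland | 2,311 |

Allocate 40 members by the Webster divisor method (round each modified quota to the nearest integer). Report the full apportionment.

West=4, South=3, Central=2, Coastal=24, Highland=3, East=2, Lowland=2

Standard divisor 41391/40 ≈ 1034.775; standard quotas: West 4.092, South 3.319, Central 1.684, Coastal 24.393, Highland 2.607, East 1.672, Lowland 2.233.
Rounding to the nearest integer gives West 4, South 3, Central 2, Coastal 24, Highland 3, East 2, Lowland 2 — total 40, matching the house size, so no adjustment is needed.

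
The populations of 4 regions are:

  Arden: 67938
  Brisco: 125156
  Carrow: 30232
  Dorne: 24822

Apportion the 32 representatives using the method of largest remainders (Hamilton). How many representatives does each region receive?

Standard divisor: 248148 ÷ 32 ≈ 7754.625.
Standard quotas: Arden 8.7610, Brisco 16.1395, Carrow 3.8986, Dorne 3.2009.
Lower quotas: Arden 8, Brisco 16, Carrow 3, Dorne 3 (sum 30, leaving 2 seats).
Remainders in descending order: Carrow 0.8986, Arden 0.7610, Dorne 0.2009, Brisco 0.1395.
Largest remainders: Carrow, Arden receive the extra seats.

Arden: 9; Brisco: 16; Carrow: 4; Dorne: 3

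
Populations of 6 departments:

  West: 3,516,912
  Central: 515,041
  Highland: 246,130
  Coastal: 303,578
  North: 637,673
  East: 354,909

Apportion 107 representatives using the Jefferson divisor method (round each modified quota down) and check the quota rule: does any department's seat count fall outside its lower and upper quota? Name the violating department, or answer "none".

West

Standard quotas: West 67.509, Central 9.886, Highland 4.725, Coastal 5.827, North 12.240, East 6.813.
Jefferson allocation: West 69, Central 10, Highland 4, Coastal 5, North 12, East 7.
West has quota 67.509 (lower 67, upper 68) but receives 69 — outside the quota interval.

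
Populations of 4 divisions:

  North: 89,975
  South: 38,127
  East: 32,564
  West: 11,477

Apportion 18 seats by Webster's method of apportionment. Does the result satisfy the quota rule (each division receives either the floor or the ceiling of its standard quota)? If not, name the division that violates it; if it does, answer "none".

none

Standard quotas: North 9.408, South 3.987, East 3.405, West 1.200.
Webster allocation: North 10, South 4, East 3, West 1.
Every allocation lies between the lower and upper quota.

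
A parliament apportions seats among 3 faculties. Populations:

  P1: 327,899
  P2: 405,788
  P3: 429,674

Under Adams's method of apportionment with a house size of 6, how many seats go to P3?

2

Standard divisor 1163361/6 ≈ 193893.5; standard quotas: P1 1.691, P2 2.093, P3 2.216.
Rounding up gives 2, 3, 3 = 8 seats, so the divisor must be adjusted.
With modified divisor 271400: modified quotas P1 1.208, P2 1.495, P3 1.583.
Rounding up: P1 2, P2 2, P3 2 (total 6).
P3 receives 2.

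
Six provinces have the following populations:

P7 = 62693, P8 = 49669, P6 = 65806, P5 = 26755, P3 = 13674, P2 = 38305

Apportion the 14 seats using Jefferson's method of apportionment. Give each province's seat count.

Standard divisor 256902/14 ≈ 18350.143; standard quotas: P7 3.416, P8 2.707, P6 3.586, P5 1.458, P3 0.745, P2 2.087.
Rounding down gives 3, 2, 3, 1, 0, 2 = 11 seats, so the divisor must be adjusted.
With modified divisor 14700: modified quotas P7 4.265, P8 3.379, P6 4.477, P5 1.820, P3 0.930, P2 2.606.
Rounding down: P7 4, P8 3, P6 4, P5 1, P3 0, P2 2 (total 14).

P7 4; P8 3; P6 4; P5 1; P3 0; P2 2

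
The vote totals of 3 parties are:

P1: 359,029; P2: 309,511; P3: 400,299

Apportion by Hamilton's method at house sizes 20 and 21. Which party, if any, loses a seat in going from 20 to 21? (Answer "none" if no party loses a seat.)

At 20 seats: P1 7, P2 6, P3 7.
At 21 seats: P1 7, P2 6, P3 8.
No party's allocation decreased.

none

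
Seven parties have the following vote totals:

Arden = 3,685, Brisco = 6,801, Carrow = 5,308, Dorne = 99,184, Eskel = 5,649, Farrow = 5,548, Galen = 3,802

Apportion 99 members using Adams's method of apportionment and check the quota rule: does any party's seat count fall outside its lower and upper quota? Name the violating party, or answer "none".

Dorne

Standard quotas: Arden 2.807, Brisco 5.180, Carrow 4.043, Dorne 75.546, Eskel 4.303, Farrow 4.226, Galen 2.896.
Adams allocation: Arden 3, Brisco 6, Carrow 4, Dorne 73, Eskel 5, Farrow 5, Galen 3.
Dorne has quota 75.546 (lower 75, upper 76) but receives 73 — outside the quota interval.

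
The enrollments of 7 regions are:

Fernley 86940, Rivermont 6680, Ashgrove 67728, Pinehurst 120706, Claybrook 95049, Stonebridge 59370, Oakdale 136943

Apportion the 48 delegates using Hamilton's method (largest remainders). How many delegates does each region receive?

The standard divisor is 573416/48 ≈ 11946.167.
Standard quotas: Fernley 7.2776, Rivermont 0.5592, Ashgrove 5.6694, Pinehurst 10.1042, Claybrook 7.9564, Stonebridge 4.9698, Oakdale 11.4633.
Lower quotas: Fernley 7, Rivermont 0, Ashgrove 5, Pinehurst 10, Claybrook 7, Stonebridge 4, Oakdale 11 (sum 44, leaving 4 seats).
Remainders in descending order: Stonebridge 0.9698, Claybrook 0.9564, Ashgrove 0.6694, Rivermont 0.5592, Oakdale 0.4633, Fernley 0.2776, Pinehurst 0.1042.
Largest remainders: Stonebridge, Claybrook, Ashgrove, Rivermont receive the extra seats.

Fernley 7; Rivermont 1; Ashgrove 6; Pinehurst 10; Claybrook 8; Stonebridge 5; Oakdale 11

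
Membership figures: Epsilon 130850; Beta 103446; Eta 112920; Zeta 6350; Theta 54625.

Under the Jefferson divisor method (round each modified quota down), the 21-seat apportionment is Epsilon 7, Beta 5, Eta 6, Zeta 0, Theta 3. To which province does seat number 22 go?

Priority for the next seat is population ÷ (current seats + 1).
Priorities: Epsilon 16356.250, Beta 17241.000, Eta 16131.429, Zeta 6350.000, Theta 13656.250.
Highest priority: Beta.

Beta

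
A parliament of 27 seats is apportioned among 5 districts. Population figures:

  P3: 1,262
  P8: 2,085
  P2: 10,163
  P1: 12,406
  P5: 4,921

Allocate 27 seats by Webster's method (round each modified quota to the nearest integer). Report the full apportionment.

Standard divisor 30837/27 ≈ 1142.111; standard quotas: P3 1.105, P8 1.826, P2 8.898, P1 10.862, P5 4.309.
Rounding to the nearest integer gives P3 1, P8 2, P2 9, P1 11, P5 4 — total 27, matching the house size, so no adjustment is needed.

P3: 1; P8: 2; P2: 9; P1: 11; P5: 4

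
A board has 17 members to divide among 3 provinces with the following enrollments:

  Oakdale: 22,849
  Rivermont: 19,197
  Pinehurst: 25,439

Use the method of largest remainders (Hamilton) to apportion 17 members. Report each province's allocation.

Standard divisor: 67485 ÷ 17 ≈ 3969.706.
Standard quotas: Oakdale 5.7558, Rivermont 4.8359, Pinehurst 6.4083.
Lower quotas: Oakdale 5, Rivermont 4, Pinehurst 6 (sum 15, leaving 2 seats).
Remainders in descending order: Rivermont 0.8359, Oakdale 0.7558, Pinehurst 0.4083.
Largest remainders: Rivermont, Oakdale receive the extra seats.

Oakdale=6; Rivermont=5; Pinehurst=6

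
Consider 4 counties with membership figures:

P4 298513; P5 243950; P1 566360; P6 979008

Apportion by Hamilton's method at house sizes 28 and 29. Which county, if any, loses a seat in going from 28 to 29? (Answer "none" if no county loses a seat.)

none

At 28 seats: P4 4, P5 3, P1 8, P6 13.
At 29 seats: P4 4, P5 3, P1 8, P6 14.
No county's allocation decreased.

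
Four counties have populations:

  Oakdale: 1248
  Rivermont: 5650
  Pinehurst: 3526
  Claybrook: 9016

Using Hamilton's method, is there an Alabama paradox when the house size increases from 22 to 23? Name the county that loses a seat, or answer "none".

At 22 seats: Oakdale 2, Rivermont 6, Pinehurst 4, Claybrook 10.
At 23 seats: Oakdale 1, Rivermont 7, Pinehurst 4, Claybrook 11.
Oakdale drops from 2 to 1.

Oakdale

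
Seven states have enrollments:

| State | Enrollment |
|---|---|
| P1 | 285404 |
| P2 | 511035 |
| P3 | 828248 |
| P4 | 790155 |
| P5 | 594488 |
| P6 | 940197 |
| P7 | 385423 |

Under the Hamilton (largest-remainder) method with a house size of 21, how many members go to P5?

Standard divisor: 4334950 ÷ 21 ≈ 206426.19.
Standard quotas: P1 1.3826, P2 2.4756, P3 4.0123, P4 3.8278, P5 2.8799, P6 4.5546, P7 1.8671.
Lower quotas: P1 1, P2 2, P3 4, P4 3, P5 2, P6 4, P7 1 (sum 17, leaving 4 seats).
Remainders in descending order: P5 0.8799, P7 0.8671, P4 0.8278, P6 0.5546, P2 0.4756, P1 0.3826, P3 0.0123.
Largest remainders: P5, P7, P4, P6 receive the extra seats.
P5 receives 3.

3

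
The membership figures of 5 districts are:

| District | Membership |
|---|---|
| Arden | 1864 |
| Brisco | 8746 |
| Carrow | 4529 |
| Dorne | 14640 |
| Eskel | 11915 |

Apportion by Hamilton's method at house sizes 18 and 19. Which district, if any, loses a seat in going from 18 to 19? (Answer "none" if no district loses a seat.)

At 18 seats: Arden 1, Brisco 4, Carrow 2, Dorne 6, Eskel 5.
At 19 seats: Arden 1, Brisco 4, Carrow 2, Dorne 7, Eskel 5.
No district's allocation decreased.

none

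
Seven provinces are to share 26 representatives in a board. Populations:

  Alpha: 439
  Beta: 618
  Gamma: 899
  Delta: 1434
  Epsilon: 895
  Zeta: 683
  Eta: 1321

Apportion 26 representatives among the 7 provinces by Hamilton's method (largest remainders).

The standard divisor is 6289/26 ≈ 241.885.
Standard quotas: Alpha 1.815, Beta 2.555, Gamma 3.717, Delta 5.928, Epsilon 3.700, Zeta 2.824, Eta 5.461.
Lower quotas: Alpha 1, Beta 2, Gamma 3, Delta 5, Epsilon 3, Zeta 2, Eta 5 (sum 21, leaving 5 seats).
Remainders in descending order: Delta 0.928, Zeta 0.824, Alpha 0.815, Gamma 0.717, Epsilon 0.700, Beta 0.555, Eta 0.461.
The surplus seats go to Delta, Zeta, Alpha, Gamma, Epsilon.

Alpha 2, Beta 2, Gamma 4, Delta 6, Epsilon 4, Zeta 3, Eta 5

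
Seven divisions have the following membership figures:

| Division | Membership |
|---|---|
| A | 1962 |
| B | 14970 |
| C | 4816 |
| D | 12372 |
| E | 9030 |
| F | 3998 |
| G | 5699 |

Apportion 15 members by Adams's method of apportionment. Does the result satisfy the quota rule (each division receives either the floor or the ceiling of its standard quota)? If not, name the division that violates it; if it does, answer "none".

none

Standard quotas: A 0.557, B 4.249, C 1.367, D 3.512, E 2.563, F 1.135, G 1.618.
Adams allocation: A 1, B 4, C 2, D 3, E 2, F 1, G 2.
Every allocation lies between the lower and upper quota.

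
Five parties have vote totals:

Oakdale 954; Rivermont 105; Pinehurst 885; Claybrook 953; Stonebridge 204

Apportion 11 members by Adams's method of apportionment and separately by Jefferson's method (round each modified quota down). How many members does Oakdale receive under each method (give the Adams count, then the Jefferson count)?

3 and 4

Adams: Oakdale 3, Rivermont 1, Pinehurst 3, Claybrook 3, Stonebridge 1.
Jefferson: Oakdale 4, Rivermont 0, Pinehurst 3, Claybrook 4, Stonebridge 0.
Oakdale gets 3 under Adams and 4 under Jefferson.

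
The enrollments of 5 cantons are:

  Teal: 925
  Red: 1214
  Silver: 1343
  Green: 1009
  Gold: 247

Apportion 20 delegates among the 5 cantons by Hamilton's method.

Standard divisor: 4738 ÷ 20 ≈ 236.9.
Standard quotas: Teal 3.905, Red 5.125, Silver 5.669, Green 4.259, Gold 1.043.
Lower quotas: Teal 3, Red 5, Silver 5, Green 4, Gold 1 (sum 18, leaving 2 seats).
Remainders in descending order: Teal 0.905, Silver 0.669, Green 0.259, Red 0.125, Gold 0.043.
The surplus seats go to Teal, Silver.

Teal: 4, Red: 5, Silver: 6, Green: 4, Gold: 1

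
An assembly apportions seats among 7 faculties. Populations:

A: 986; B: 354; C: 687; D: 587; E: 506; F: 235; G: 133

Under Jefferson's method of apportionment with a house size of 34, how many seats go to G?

1

Standard divisor 3488/34 ≈ 102.588; standard quotas: A 9.611, B 3.451, C 6.697, D 5.722, E 4.932, F 2.291, G 1.296.
Rounding down gives 9, 3, 6, 5, 4, 2, 1 = 30 seats, so the divisor must be adjusted.
With modified divisor 90: modified quotas A 10.956, B 3.933, C 7.633, D 6.522, E 5.622, F 2.611, G 1.478.
Rounding down: A 10, B 3, C 7, D 6, E 5, F 2, G 1 (total 34).
G receives 1.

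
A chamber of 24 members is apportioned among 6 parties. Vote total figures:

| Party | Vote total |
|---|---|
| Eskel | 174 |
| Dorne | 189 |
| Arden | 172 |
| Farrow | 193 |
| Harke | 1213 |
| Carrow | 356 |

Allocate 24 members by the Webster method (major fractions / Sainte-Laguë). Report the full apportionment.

Standard divisor 2297/24 ≈ 95.708; standard quotas: Eskel 1.818, Dorne 1.975, Arden 1.797, Farrow 2.017, Harke 12.674, Carrow 3.720.
Rounding to the nearest integer gives 2, 2, 2, 2, 13, 4 = 25 seats, so the divisor must be adjusted.
With modified divisor 100: modified quotas Eskel 1.740, Dorne 1.890, Arden 1.720, Farrow 1.930, Harke 12.130, Carrow 3.560.
Rounding to the nearest integer: Eskel 2, Dorne 2, Arden 2, Farrow 2, Harke 12, Carrow 4 (total 24).

Eskel 2; Dorne 2; Arden 2; Farrow 2; Harke 12; Carrow 4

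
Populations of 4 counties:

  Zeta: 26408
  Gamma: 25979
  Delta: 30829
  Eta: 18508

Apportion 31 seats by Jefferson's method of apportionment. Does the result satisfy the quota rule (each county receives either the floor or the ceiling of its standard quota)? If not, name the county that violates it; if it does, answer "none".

none

Standard quotas: Zeta 8.048, Gamma 7.917, Delta 9.395, Eta 5.640.
Jefferson allocation: Zeta 8, Gamma 8, Delta 9, Eta 6.
Every allocation lies between the lower and upper quota.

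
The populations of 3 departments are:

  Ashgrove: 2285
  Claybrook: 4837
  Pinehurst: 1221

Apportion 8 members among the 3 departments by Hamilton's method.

Ashgrove: 2, Claybrook: 5, Pinehurst: 1

Standard divisor: 8343 ÷ 8 ≈ 1042.875.
Standard quotas: Ashgrove 2.191, Claybrook 4.638, Pinehurst 1.171.
Lower quotas: Ashgrove 2, Claybrook 4, Pinehurst 1 (sum 7, leaving 1 seat).
Remainders in descending order: Claybrook 0.638, Ashgrove 0.191, Pinehurst 0.171.
The surplus seat goes to Claybrook.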